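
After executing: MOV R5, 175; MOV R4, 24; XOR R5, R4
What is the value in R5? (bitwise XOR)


Register state trace:
  MOV R5, 175  → R5 = 175 (0b10101111)
  MOV R4, 24  → R4 = 24 (0b00011000)
  XOR R5, R4  → R5 = 175 XOR 24 = 183 (0b10110111)
Final: R5 = 183

183


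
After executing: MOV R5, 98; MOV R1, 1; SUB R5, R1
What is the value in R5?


Register state trace:
  MOV R5, 98  → R5 = 98
  MOV R1, 1  → R1 = 1
  SUB R5, R1  → R5 = 98 - 1 = 97
Final: R5 = 97

97


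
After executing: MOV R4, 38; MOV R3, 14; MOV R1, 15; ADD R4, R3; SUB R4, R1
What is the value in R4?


Register state trace:
  MOV R4, 38  → R4 = 38
  MOV R3, 14  → R3 = 14
  MOV R1, 15  → R1 = 15
  ADD R4, R3  → R4 = 38 + 14 = 52
  SUB R4, R1  → R4 = 52 - 15 = 37
Final: R4 = 37

37


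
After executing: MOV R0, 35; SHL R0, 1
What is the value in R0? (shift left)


Register state trace:
  MOV R0, 35  → R0 = 35
  SHL R0, 1  → R0 = 35 << 1 = 35 * 2^1 = 70
Final: R0 = 70

70


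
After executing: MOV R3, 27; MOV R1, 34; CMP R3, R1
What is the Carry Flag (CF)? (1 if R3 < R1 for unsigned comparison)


Register state trace:
  MOV R3, 27  → R3 = 27
  MOV R1, 34  → R1 = 34
  CMP R3, R1  → unsigned 27 - 34: borrow occurs
  27 < 34, so CF = 1
CF = 1

1


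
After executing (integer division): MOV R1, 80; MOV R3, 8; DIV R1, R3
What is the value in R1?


Register state trace:
  MOV R1, 80  → R1 = 80
  MOV R3, 8  → R3 = 8
  DIV R1, R3  → R1 = 80 // 8 = 10
Final: R1 = 10

10


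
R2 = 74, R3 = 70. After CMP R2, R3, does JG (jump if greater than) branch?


Trace:
  R2 = 74, R3 = 70
  CMP R2, R3  → compares 74 vs 70
  JG checks: is 74 greater than 70?
  74 > 70, so condition is true
Branch taken: Yes

Yes


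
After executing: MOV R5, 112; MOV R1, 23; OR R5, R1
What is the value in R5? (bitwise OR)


Register state trace:
  MOV R5, 112  → R5 = 112 (0b01110000)
  MOV R1, 23  → R1 = 23 (0b00010111)
  OR R5, R1   → R5 = 112 OR 23 = 119 (0b01110111)
Final: R5 = 119

119


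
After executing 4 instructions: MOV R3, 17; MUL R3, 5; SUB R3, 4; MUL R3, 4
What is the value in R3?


Register state trace:
  MOV R3, 17  → R3 = 17
  MUL R3, 5  → R3 = 17 * 5 = 85
  SUB R3, 4  → R3 = 85 - 4 = 81
  MUL R3, 4  → R3 = 81 * 4 = 324
Final: R3 = 324

324


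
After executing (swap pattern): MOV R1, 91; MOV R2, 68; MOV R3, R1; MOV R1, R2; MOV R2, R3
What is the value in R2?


Register state trace (swap pattern):
  MOV R1, 91  → R1 = 91
  MOV R2, 68  → R2 = 68
  MOV R3, R1  → R3 = 91  (save R1)
  MOV R1, R2  → R1 = 68  (R1 gets R2's value)
  MOV R2, R3  → R2 = 91  (R2 gets saved value)
Final: R2 = 91

91


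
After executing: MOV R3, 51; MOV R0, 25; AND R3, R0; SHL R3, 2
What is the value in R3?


Register state trace:
  MOV R3, 51  → R3 = 51 (0b00110011)
  MOV R0, 25  → R0 = 25 (0b00011001)
  AND R3, R0  → R3 = 51 AND 25 = 17 (0b00010001)
  SHL R3, 2  → R3 = 17 << 2 = 68
Final: R3 = 68

68


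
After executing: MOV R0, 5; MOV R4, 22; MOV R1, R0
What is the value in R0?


Register state trace:
  MOV R0, 5  → R0 = 5
  MOV R4, 22  → R4 = 22
  MOV R1, R0  → R1 = 5
Final: R0 = 5

5


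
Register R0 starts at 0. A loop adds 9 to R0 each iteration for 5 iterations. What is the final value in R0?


Starting value: R0 = 0
  Iter 1: R0 = 0 + 9 = 9
  Iter 2: R0 = 9 + 9 = 18
  Iter 3: R0 = 18 + 9 = 27
  Iter 4: R0 = 27 + 9 = 36
  Iter 5: R0 = 36 + 9 = 45
Final: R0 = 45

45


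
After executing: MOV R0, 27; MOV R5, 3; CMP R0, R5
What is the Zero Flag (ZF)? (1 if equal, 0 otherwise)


Register state trace:
  MOV R0, 27  → R0 = 27
  MOV R5, 3  → R5 = 3
  CMP R0, R5  → computes 27 - 3 = 24
  Result is nonzero, so values are not equal
ZF = 0

0


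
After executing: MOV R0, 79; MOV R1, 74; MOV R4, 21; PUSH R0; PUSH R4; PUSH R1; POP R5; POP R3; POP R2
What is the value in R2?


Stack trace (top is rightmost):
  MOV R0, 79  → R0 = 79
  MOV R1, 74  → R1 = 74
  MOV R4, 21  → R4 = 21
  PUSH R0  → stack: [79]
  PUSH R4  → stack: [79, 21]
  PUSH R1  → stack: [79, 21, 74]
  POP R5  → R5 = 74, stack: [79, 21]
  POP R3  → R3 = 21, stack: [79]
  POP R2  → R2 = 79, stack: []
Final: R2 = 79

79


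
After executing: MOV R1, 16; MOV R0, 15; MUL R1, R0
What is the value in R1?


Register state trace:
  MOV R1, 16  → R1 = 16
  MOV R0, 15  → R0 = 15
  MUL R1, R0  → R1 = 16 * 15 = 240
Final: R1 = 240

240


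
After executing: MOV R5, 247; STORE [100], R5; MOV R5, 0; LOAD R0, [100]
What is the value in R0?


Register and memory trace:
  MOV R5, 247  → R5 = 247
  STORE [100], R5  → mem[100] = 247
  MOV R5, 0  → R5 = 0
  LOAD R0, [100]  → R0 = mem[100] = 247
Final: R0 = 247

247


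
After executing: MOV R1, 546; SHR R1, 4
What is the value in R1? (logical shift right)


Register state trace:
  MOV R1, 546  → R1 = 546
  SHR R1, 4  → R1 = 546 >> 4 = 546 // 2^4 = 34
Final: R1 = 34

34


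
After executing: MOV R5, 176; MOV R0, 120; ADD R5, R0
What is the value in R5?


Register state trace:
  MOV R5, 176  → R5 = 176
  MOV R0, 120  → R0 = 120
  ADD R5, R0  → R5 = 176 + 120 = 296
Final: R5 = 296

296


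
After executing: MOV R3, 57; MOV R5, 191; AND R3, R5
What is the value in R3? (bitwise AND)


Register state trace:
  MOV R3, 57  → R3 = 57 (0b00111001)
  MOV R5, 191  → R5 = 191 (0b10111111)
  AND R3, R5  → R3 = 57 AND 191 = 57 (0b00111001)
Final: R3 = 57

57


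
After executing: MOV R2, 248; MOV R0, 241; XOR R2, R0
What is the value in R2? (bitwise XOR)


Register state trace:
  MOV R2, 248  → R2 = 248 (0b11111000)
  MOV R0, 241  → R0 = 241 (0b11110001)
  XOR R2, R0  → R2 = 248 XOR 241 = 9 (0b00001001)
Final: R2 = 9

9


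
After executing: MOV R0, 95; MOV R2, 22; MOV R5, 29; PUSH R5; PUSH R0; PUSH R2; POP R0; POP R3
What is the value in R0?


Stack trace (top is rightmost):
  MOV R0, 95  → R0 = 95
  MOV R2, 22  → R2 = 22
  MOV R5, 29  → R5 = 29
  PUSH R5  → stack: [29]
  PUSH R0  → stack: [29, 95]
  PUSH R2  → stack: [29, 95, 22]
  POP R0  → R0 = 22, stack: [29, 95]
  POP R3  → R3 = 95, stack: [29]
Final: R0 = 22

22


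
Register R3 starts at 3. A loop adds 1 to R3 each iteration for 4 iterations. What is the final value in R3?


Starting value: R3 = 3
  Iter 1: R3 = 3 + 1 = 4
  Iter 2: R3 = 4 + 1 = 5
  Iter 3: R3 = 5 + 1 = 6
  Iter 4: R3 = 6 + 1 = 7
Final: R3 = 7

7


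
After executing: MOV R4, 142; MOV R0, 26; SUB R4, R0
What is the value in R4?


Register state trace:
  MOV R4, 142  → R4 = 142
  MOV R0, 26  → R0 = 26
  SUB R4, R0  → R4 = 142 - 26 = 116
Final: R4 = 116

116


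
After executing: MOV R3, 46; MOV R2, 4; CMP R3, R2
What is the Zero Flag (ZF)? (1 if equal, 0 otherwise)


Register state trace:
  MOV R3, 46  → R3 = 46
  MOV R2, 4  → R2 = 4
  CMP R3, R2  → computes 46 - 4 = 42
  Result is nonzero, so values are not equal
ZF = 0

0


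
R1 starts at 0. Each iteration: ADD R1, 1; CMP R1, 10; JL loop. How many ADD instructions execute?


Loop trace (R1 starts at 0, target 10, step 1):
  ADD #1: R1 = 0 + 1 = 1  → 1 < 10, loop
  ADD #2: R1 = 1 + 1 = 2  → 2 < 10, loop
  ADD #3: R1 = 2 + 1 = 3  → 3 < 10, loop
  ADD #4: R1 = 3 + 1 = 4  → 4 < 10, loop
  ADD #5: R1 = 4 + 1 = 5  → 5 < 10, loop
  ADD #6: R1 = 5 + 1 = 6  → 6 < 10, loop
  ADD #7: R1 = 6 + 1 = 7  → 7 < 10, loop
  ADD #8: R1 = 7 + 1 = 8  → 8 < 10, loop
  ADD #9: R1 = 8 + 1 = 9  → 9 < 10, loop
  ADD #10: R1 = 9 + 1 = 10  → 10 >= 10, exit
Total ADD instructions: 10

10


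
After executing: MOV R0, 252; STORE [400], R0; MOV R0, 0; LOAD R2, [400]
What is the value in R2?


Register and memory trace:
  MOV R0, 252  → R0 = 252
  STORE [400], R0  → mem[400] = 252
  MOV R0, 0  → R0 = 0
  LOAD R2, [400]  → R2 = mem[400] = 252
Final: R2 = 252

252


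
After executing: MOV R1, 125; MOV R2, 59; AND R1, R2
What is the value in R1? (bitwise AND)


Register state trace:
  MOV R1, 125  → R1 = 125 (0b01111101)
  MOV R2, 59  → R2 = 59 (0b00111011)
  AND R1, R2  → R1 = 125 AND 59 = 57 (0b00111001)
Final: R1 = 57

57


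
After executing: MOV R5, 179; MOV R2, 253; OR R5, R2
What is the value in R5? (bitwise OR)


Register state trace:
  MOV R5, 179  → R5 = 179 (0b10110011)
  MOV R2, 253  → R2 = 253 (0b11111101)
  OR R5, R2   → R5 = 179 OR 253 = 255 (0b11111111)
Final: R5 = 255

255


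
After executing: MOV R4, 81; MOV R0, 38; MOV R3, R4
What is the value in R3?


Register state trace:
  MOV R4, 81  → R4 = 81
  MOV R0, 38  → R0 = 38
  MOV R3, R4  → R3 = 81
Final: R3 = 81

81


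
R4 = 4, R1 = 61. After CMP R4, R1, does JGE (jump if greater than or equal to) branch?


Trace:
  R4 = 4, R1 = 61
  CMP R4, R1  → compares 4 vs 61
  JGE checks: is 4 greater than or equal to 61?
  4 < 61, so condition is false
Branch taken: No

No


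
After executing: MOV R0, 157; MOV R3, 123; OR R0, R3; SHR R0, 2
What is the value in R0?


Register state trace:
  MOV R0, 157  → R0 = 157 (0b10011101)
  MOV R3, 123  → R3 = 123 (0b01111011)
  OR R0, R3  → R0 = 157 OR 123 = 255 (0b11111111)
  SHR R0, 2  → R0 = 255 >> 2 = 63
Final: R0 = 63

63


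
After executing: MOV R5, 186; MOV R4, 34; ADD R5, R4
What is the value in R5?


Register state trace:
  MOV R5, 186  → R5 = 186
  MOV R4, 34  → R4 = 34
  ADD R5, R4  → R5 = 186 + 34 = 220
Final: R5 = 220

220


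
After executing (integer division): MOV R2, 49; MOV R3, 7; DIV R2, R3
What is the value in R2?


Register state trace:
  MOV R2, 49  → R2 = 49
  MOV R3, 7  → R3 = 7
  DIV R2, R3  → R2 = 49 // 7 = 7
Final: R2 = 7

7


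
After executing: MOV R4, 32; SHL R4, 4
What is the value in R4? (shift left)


Register state trace:
  MOV R4, 32  → R4 = 32
  SHL R4, 4  → R4 = 32 << 4 = 32 * 2^4 = 512
Final: R4 = 512

512


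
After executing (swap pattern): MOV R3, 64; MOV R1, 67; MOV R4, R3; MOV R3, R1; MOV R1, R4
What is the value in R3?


Register state trace (swap pattern):
  MOV R3, 64  → R3 = 64
  MOV R1, 67  → R1 = 67
  MOV R4, R3  → R4 = 64  (save R3)
  MOV R3, R1  → R3 = 67  (R3 gets R1's value)
  MOV R1, R4  → R1 = 64  (R1 gets saved value)
Final: R3 = 67

67


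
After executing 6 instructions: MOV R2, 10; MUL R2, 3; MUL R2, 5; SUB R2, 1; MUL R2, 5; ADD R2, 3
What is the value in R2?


Register state trace:
  MOV R2, 10  → R2 = 10
  MUL R2, 3  → R2 = 10 * 3 = 30
  MUL R2, 5  → R2 = 30 * 5 = 150
  SUB R2, 1  → R2 = 150 - 1 = 149
  MUL R2, 5  → R2 = 149 * 5 = 745
  ADD R2, 3  → R2 = 745 + 3 = 748
Final: R2 = 748

748


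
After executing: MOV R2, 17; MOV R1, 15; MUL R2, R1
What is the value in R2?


Register state trace:
  MOV R2, 17  → R2 = 17
  MOV R1, 15  → R1 = 15
  MUL R2, R1  → R2 = 17 * 15 = 255
Final: R2 = 255

255


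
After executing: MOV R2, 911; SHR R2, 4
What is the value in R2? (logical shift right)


Register state trace:
  MOV R2, 911  → R2 = 911
  SHR R2, 4  → R2 = 911 >> 4 = 911 // 2^4 = 56
Final: R2 = 56

56


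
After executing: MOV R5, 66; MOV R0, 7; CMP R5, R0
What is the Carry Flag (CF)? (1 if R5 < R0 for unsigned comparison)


Register state trace:
  MOV R5, 66  → R5 = 66
  MOV R0, 7  → R0 = 7
  CMP R5, R0  → unsigned 66 - 7: no borrow
  66 >= 7, so CF = 0
CF = 0

0


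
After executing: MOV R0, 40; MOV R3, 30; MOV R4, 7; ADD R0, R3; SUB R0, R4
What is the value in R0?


Register state trace:
  MOV R0, 40  → R0 = 40
  MOV R3, 30  → R3 = 30
  MOV R4, 7  → R4 = 7
  ADD R0, R3  → R0 = 40 + 30 = 70
  SUB R0, R4  → R0 = 70 - 7 = 63
Final: R0 = 63

63


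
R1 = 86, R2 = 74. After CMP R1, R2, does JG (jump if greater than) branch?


Trace:
  R1 = 86, R2 = 74
  CMP R1, R2  → compares 86 vs 74
  JG checks: is 86 greater than 74?
  86 > 74, so condition is true
Branch taken: Yes

Yes


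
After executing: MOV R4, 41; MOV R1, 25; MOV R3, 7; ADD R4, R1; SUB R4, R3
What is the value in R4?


Register state trace:
  MOV R4, 41  → R4 = 41
  MOV R1, 25  → R1 = 25
  MOV R3, 7  → R3 = 7
  ADD R4, R1  → R4 = 41 + 25 = 66
  SUB R4, R3  → R4 = 66 - 7 = 59
Final: R4 = 59

59


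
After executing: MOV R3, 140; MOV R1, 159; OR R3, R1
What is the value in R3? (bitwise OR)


Register state trace:
  MOV R3, 140  → R3 = 140 (0b10001100)
  MOV R1, 159  → R1 = 159 (0b10011111)
  OR R3, R1   → R3 = 140 OR 159 = 159 (0b10011111)
Final: R3 = 159

159


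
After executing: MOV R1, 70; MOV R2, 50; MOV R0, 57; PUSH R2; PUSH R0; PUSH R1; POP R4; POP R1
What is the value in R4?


Stack trace (top is rightmost):
  MOV R1, 70  → R1 = 70
  MOV R2, 50  → R2 = 50
  MOV R0, 57  → R0 = 57
  PUSH R2  → stack: [50]
  PUSH R0  → stack: [50, 57]
  PUSH R1  → stack: [50, 57, 70]
  POP R4  → R4 = 70, stack: [50, 57]
  POP R1  → R1 = 57, stack: [50]
Final: R4 = 70

70


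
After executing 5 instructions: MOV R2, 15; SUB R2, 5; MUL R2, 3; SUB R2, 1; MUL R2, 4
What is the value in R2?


Register state trace:
  MOV R2, 15  → R2 = 15
  SUB R2, 5  → R2 = 15 - 5 = 10
  MUL R2, 3  → R2 = 10 * 3 = 30
  SUB R2, 1  → R2 = 30 - 1 = 29
  MUL R2, 4  → R2 = 29 * 4 = 116
Final: R2 = 116

116


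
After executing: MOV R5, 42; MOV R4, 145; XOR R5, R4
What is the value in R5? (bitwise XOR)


Register state trace:
  MOV R5, 42  → R5 = 42 (0b00101010)
  MOV R4, 145  → R4 = 145 (0b10010001)
  XOR R5, R4  → R5 = 42 XOR 145 = 187 (0b10111011)
Final: R5 = 187

187


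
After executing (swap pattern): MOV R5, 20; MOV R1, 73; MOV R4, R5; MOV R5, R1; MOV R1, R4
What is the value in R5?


Register state trace (swap pattern):
  MOV R5, 20  → R5 = 20
  MOV R1, 73  → R1 = 73
  MOV R4, R5  → R4 = 20  (save R5)
  MOV R5, R1  → R5 = 73  (R5 gets R1's value)
  MOV R1, R4  → R1 = 20  (R1 gets saved value)
Final: R5 = 73

73


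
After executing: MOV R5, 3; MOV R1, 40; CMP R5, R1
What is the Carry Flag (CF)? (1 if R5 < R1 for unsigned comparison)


Register state trace:
  MOV R5, 3  → R5 = 3
  MOV R1, 40  → R1 = 40
  CMP R5, R1  → unsigned 3 - 40: borrow occurs
  3 < 40, so CF = 1
CF = 1

1


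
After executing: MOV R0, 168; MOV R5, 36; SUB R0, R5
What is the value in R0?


Register state trace:
  MOV R0, 168  → R0 = 168
  MOV R5, 36  → R5 = 36
  SUB R0, R5  → R0 = 168 - 36 = 132
Final: R0 = 132

132


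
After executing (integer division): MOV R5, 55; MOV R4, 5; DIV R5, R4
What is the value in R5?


Register state trace:
  MOV R5, 55  → R5 = 55
  MOV R4, 5  → R4 = 5
  DIV R5, R4  → R5 = 55 // 5 = 11
Final: R5 = 11

11


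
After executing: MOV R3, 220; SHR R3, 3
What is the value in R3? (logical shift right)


Register state trace:
  MOV R3, 220  → R3 = 220
  SHR R3, 3  → R3 = 220 >> 3 = 220 // 2^3 = 27
Final: R3 = 27

27


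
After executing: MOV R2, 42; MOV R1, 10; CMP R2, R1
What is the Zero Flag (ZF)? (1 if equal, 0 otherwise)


Register state trace:
  MOV R2, 42  → R2 = 42
  MOV R1, 10  → R1 = 10
  CMP R2, R1  → computes 42 - 10 = 32
  Result is nonzero, so values are not equal
ZF = 0

0


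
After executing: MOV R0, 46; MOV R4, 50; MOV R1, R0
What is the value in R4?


Register state trace:
  MOV R0, 46  → R0 = 46
  MOV R4, 50  → R4 = 50
  MOV R1, R0  → R1 = 46
Final: R4 = 50

50


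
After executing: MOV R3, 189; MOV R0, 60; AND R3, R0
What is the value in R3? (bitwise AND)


Register state trace:
  MOV R3, 189  → R3 = 189 (0b10111101)
  MOV R0, 60  → R0 = 60 (0b00111100)
  AND R3, R0  → R3 = 189 AND 60 = 60 (0b00111100)
Final: R3 = 60

60


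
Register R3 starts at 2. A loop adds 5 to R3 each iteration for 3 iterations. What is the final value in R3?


Starting value: R3 = 2
  Iter 1: R3 = 2 + 5 = 7
  Iter 2: R3 = 7 + 5 = 12
  Iter 3: R3 = 12 + 5 = 17
Final: R3 = 17

17


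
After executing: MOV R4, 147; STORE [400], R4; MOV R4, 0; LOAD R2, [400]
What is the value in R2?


Register and memory trace:
  MOV R4, 147  → R4 = 147
  STORE [400], R4  → mem[400] = 147
  MOV R4, 0  → R4 = 0
  LOAD R2, [400]  → R2 = mem[400] = 147
Final: R2 = 147

147


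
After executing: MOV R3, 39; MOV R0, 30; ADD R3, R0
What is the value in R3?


Register state trace:
  MOV R3, 39  → R3 = 39
  MOV R0, 30  → R0 = 30
  ADD R3, R0  → R3 = 39 + 30 = 69
Final: R3 = 69

69


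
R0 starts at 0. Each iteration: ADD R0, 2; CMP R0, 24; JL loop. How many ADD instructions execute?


Loop trace (R0 starts at 0, target 24, step 2):
  ADD #1: R0 = 0 + 2 = 2  → 2 < 24, loop
  ADD #2: R0 = 2 + 2 = 4  → 4 < 24, loop
  ADD #3: R0 = 4 + 2 = 6  → 6 < 24, loop
  ADD #4: R0 = 6 + 2 = 8  → 8 < 24, loop
  ADD #5: R0 = 8 + 2 = 10  → 10 < 24, loop
  ADD #6: R0 = 10 + 2 = 12  → 12 < 24, loop
  ADD #7: R0 = 12 + 2 = 14  → 14 < 24, loop
  ADD #8: R0 = 14 + 2 = 16  → 16 < 24, loop
  ADD #9: R0 = 16 + 2 = 18  → 18 < 24, loop
  ADD #10: R0 = 18 + 2 = 20  → 20 < 24, loop
  ADD #11: R0 = 20 + 2 = 22  → 22 < 24, loop
  ADD #12: R0 = 22 + 2 = 24  → 24 >= 24, exit
Total ADD instructions: 12

12


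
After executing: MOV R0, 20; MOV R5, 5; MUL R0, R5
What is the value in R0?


Register state trace:
  MOV R0, 20  → R0 = 20
  MOV R5, 5  → R5 = 5
  MUL R0, R5  → R0 = 20 * 5 = 100
Final: R0 = 100

100


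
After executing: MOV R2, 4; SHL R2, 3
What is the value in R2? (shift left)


Register state trace:
  MOV R2, 4  → R2 = 4
  SHL R2, 3  → R2 = 4 << 3 = 4 * 2^3 = 32
Final: R2 = 32

32


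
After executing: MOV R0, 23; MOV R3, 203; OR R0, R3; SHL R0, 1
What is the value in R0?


Register state trace:
  MOV R0, 23  → R0 = 23 (0b00010111)
  MOV R3, 203  → R3 = 203 (0b11001011)
  OR R0, R3  → R0 = 23 OR 203 = 223 (0b11011111)
  SHL R0, 1  → R0 = 223 << 1 = 446
Final: R0 = 446

446


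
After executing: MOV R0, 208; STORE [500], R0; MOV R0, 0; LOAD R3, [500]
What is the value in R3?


Register and memory trace:
  MOV R0, 208  → R0 = 208
  STORE [500], R0  → mem[500] = 208
  MOV R0, 0  → R0 = 0
  LOAD R3, [500]  → R3 = mem[500] = 208
Final: R3 = 208

208


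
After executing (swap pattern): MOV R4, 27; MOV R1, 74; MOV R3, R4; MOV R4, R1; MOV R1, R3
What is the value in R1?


Register state trace (swap pattern):
  MOV R4, 27  → R4 = 27
  MOV R1, 74  → R1 = 74
  MOV R3, R4  → R3 = 27  (save R4)
  MOV R4, R1  → R4 = 74  (R4 gets R1's value)
  MOV R1, R3  → R1 = 27  (R1 gets saved value)
Final: R1 = 27

27


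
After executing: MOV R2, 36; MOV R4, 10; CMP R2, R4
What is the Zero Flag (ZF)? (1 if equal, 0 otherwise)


Register state trace:
  MOV R2, 36  → R2 = 36
  MOV R4, 10  → R4 = 10
  CMP R2, R4  → computes 36 - 10 = 26
  Result is nonzero, so values are not equal
ZF = 0

0


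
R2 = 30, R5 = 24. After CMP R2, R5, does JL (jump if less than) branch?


Trace:
  R2 = 30, R5 = 24
  CMP R2, R5  → compares 30 vs 24
  JL checks: is 30 less than 24?
  30 > 24, so condition is false
Branch taken: No

No


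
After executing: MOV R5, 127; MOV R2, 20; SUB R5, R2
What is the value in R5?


Register state trace:
  MOV R5, 127  → R5 = 127
  MOV R2, 20  → R2 = 20
  SUB R5, R2  → R5 = 127 - 20 = 107
Final: R5 = 107

107


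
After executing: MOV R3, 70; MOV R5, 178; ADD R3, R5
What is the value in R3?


Register state trace:
  MOV R3, 70  → R3 = 70
  MOV R5, 178  → R5 = 178
  ADD R3, R5  → R3 = 70 + 178 = 248
Final: R3 = 248

248


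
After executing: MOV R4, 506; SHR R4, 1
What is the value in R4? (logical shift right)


Register state trace:
  MOV R4, 506  → R4 = 506
  SHR R4, 1  → R4 = 506 >> 1 = 506 // 2^1 = 253
Final: R4 = 253

253


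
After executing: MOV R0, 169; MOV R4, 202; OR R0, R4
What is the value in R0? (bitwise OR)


Register state trace:
  MOV R0, 169  → R0 = 169 (0b10101001)
  MOV R4, 202  → R4 = 202 (0b11001010)
  OR R0, R4   → R0 = 169 OR 202 = 235 (0b11101011)
Final: R0 = 235

235


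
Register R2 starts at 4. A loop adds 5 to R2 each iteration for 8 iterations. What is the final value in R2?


Starting value: R2 = 4
  Iter 1: R2 = 4 + 5 = 9
  Iter 2: R2 = 9 + 5 = 14
  Iter 3: R2 = 14 + 5 = 19
  Iter 4: R2 = 19 + 5 = 24
  Iter 5: R2 = 24 + 5 = 29
  Iter 6: R2 = 29 + 5 = 34
  Iter 7: R2 = 34 + 5 = 39
  Iter 8: R2 = 39 + 5 = 44
Final: R2 = 44

44


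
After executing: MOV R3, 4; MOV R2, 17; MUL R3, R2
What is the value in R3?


Register state trace:
  MOV R3, 4  → R3 = 4
  MOV R2, 17  → R2 = 17
  MUL R3, R2  → R3 = 4 * 17 = 68
Final: R3 = 68

68


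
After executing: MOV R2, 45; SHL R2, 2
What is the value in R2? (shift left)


Register state trace:
  MOV R2, 45  → R2 = 45
  SHL R2, 2  → R2 = 45 << 2 = 45 * 2^2 = 180
Final: R2 = 180

180


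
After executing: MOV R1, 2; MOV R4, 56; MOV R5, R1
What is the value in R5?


Register state trace:
  MOV R1, 2  → R1 = 2
  MOV R4, 56  → R4 = 56
  MOV R5, R1  → R5 = 2
Final: R5 = 2

2


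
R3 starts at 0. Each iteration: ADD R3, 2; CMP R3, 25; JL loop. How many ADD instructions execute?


Loop trace (R3 starts at 0, target 25, step 2):
  ADD #1: R3 = 0 + 2 = 2  → 2 < 25, loop
  ADD #2: R3 = 2 + 2 = 4  → 4 < 25, loop
  ADD #3: R3 = 4 + 2 = 6  → 6 < 25, loop
  ADD #4: R3 = 6 + 2 = 8  → 8 < 25, loop
  ADD #5: R3 = 8 + 2 = 10  → 10 < 25, loop
  ADD #6: R3 = 10 + 2 = 12  → 12 < 25, loop
  ADD #7: R3 = 12 + 2 = 14  → 14 < 25, loop
  ADD #8: R3 = 14 + 2 = 16  → 16 < 25, loop
  ADD #9: R3 = 16 + 2 = 18  → 18 < 25, loop
  ADD #10: R3 = 18 + 2 = 20  → 20 < 25, loop
  ADD #11: R3 = 20 + 2 = 22  → 22 < 25, loop
  ADD #12: R3 = 22 + 2 = 24  → 24 < 25, loop
  ADD #13: R3 = 24 + 2 = 26  → 26 >= 25, exit
Total ADD instructions: 13

13


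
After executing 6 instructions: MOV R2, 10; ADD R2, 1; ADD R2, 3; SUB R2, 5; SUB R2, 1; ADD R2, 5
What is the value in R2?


Register state trace:
  MOV R2, 10  → R2 = 10
  ADD R2, 1  → R2 = 10 + 1 = 11
  ADD R2, 3  → R2 = 11 + 3 = 14
  SUB R2, 5  → R2 = 14 - 5 = 9
  SUB R2, 1  → R2 = 9 - 1 = 8
  ADD R2, 5  → R2 = 8 + 5 = 13
Final: R2 = 13

13


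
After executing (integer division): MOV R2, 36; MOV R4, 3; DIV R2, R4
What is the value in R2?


Register state trace:
  MOV R2, 36  → R2 = 36
  MOV R4, 3  → R4 = 3
  DIV R2, R4  → R2 = 36 // 3 = 12
Final: R2 = 12

12


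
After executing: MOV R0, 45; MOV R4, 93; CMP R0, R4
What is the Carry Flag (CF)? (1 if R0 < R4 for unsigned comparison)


Register state trace:
  MOV R0, 45  → R0 = 45
  MOV R4, 93  → R4 = 93
  CMP R0, R4  → unsigned 45 - 93: borrow occurs
  45 < 93, so CF = 1
CF = 1

1


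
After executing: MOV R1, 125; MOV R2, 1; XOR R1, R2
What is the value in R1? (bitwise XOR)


Register state trace:
  MOV R1, 125  → R1 = 125 (0b01111101)
  MOV R2, 1  → R2 = 1 (0b00000001)
  XOR R1, R2  → R1 = 125 XOR 1 = 124 (0b01111100)
Final: R1 = 124

124


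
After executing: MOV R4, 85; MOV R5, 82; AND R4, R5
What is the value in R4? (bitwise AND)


Register state trace:
  MOV R4, 85  → R4 = 85 (0b01010101)
  MOV R5, 82  → R5 = 82 (0b01010010)
  AND R4, R5  → R4 = 85 AND 82 = 80 (0b01010000)
Final: R4 = 80

80


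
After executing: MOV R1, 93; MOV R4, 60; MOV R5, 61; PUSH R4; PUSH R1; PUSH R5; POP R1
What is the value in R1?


Stack trace (top is rightmost):
  MOV R1, 93  → R1 = 93
  MOV R4, 60  → R4 = 60
  MOV R5, 61  → R5 = 61
  PUSH R4  → stack: [60]
  PUSH R1  → stack: [60, 93]
  PUSH R5  → stack: [60, 93, 61]
  POP R1  → R1 = 61, stack: [60, 93]
Final: R1 = 61

61


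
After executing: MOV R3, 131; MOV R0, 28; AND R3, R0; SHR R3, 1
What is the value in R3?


Register state trace:
  MOV R3, 131  → R3 = 131 (0b10000011)
  MOV R0, 28  → R0 = 28 (0b00011100)
  AND R3, R0  → R3 = 131 AND 28 = 0 (0b00000000)
  SHR R3, 1  → R3 = 0 >> 1 = 0
Final: R3 = 0

0


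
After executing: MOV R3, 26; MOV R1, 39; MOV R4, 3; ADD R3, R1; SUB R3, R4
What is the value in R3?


Register state trace:
  MOV R3, 26  → R3 = 26
  MOV R1, 39  → R1 = 39
  MOV R4, 3  → R4 = 3
  ADD R3, R1  → R3 = 26 + 39 = 65
  SUB R3, R4  → R3 = 65 - 3 = 62
Final: R3 = 62

62


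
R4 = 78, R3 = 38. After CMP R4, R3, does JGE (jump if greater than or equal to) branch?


Trace:
  R4 = 78, R3 = 38
  CMP R4, R3  → compares 78 vs 38
  JGE checks: is 78 greater than or equal to 38?
  78 > 38, so condition is true
Branch taken: Yes

Yes


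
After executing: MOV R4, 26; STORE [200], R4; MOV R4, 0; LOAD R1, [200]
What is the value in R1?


Register and memory trace:
  MOV R4, 26  → R4 = 26
  STORE [200], R4  → mem[200] = 26
  MOV R4, 0  → R4 = 0
  LOAD R1, [200]  → R1 = mem[200] = 26
Final: R1 = 26

26


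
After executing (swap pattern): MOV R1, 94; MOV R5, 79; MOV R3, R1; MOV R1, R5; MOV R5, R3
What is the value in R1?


Register state trace (swap pattern):
  MOV R1, 94  → R1 = 94
  MOV R5, 79  → R5 = 79
  MOV R3, R1  → R3 = 94  (save R1)
  MOV R1, R5  → R1 = 79  (R1 gets R5's value)
  MOV R5, R3  → R5 = 94  (R5 gets saved value)
Final: R1 = 79

79


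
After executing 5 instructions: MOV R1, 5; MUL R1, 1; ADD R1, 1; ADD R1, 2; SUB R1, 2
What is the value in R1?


Register state trace:
  MOV R1, 5  → R1 = 5
  MUL R1, 1  → R1 = 5 * 1 = 5
  ADD R1, 1  → R1 = 5 + 1 = 6
  ADD R1, 2  → R1 = 6 + 2 = 8
  SUB R1, 2  → R1 = 8 - 2 = 6
Final: R1 = 6

6


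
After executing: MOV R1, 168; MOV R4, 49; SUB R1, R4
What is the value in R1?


Register state trace:
  MOV R1, 168  → R1 = 168
  MOV R4, 49  → R4 = 49
  SUB R1, R4  → R1 = 168 - 49 = 119
Final: R1 = 119

119


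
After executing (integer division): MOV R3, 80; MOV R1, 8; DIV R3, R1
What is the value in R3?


Register state trace:
  MOV R3, 80  → R3 = 80
  MOV R1, 8  → R1 = 8
  DIV R3, R1  → R3 = 80 // 8 = 10
Final: R3 = 10

10


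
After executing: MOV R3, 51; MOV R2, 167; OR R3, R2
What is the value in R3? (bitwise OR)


Register state trace:
  MOV R3, 51  → R3 = 51 (0b00110011)
  MOV R2, 167  → R2 = 167 (0b10100111)
  OR R3, R2   → R3 = 51 OR 167 = 183 (0b10110111)
Final: R3 = 183

183


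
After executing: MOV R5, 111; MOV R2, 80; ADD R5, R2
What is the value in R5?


Register state trace:
  MOV R5, 111  → R5 = 111
  MOV R2, 80  → R2 = 80
  ADD R5, R2  → R5 = 111 + 80 = 191
Final: R5 = 191

191


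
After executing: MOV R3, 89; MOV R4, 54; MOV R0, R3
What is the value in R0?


Register state trace:
  MOV R3, 89  → R3 = 89
  MOV R4, 54  → R4 = 54
  MOV R0, R3  → R0 = 89
Final: R0 = 89

89


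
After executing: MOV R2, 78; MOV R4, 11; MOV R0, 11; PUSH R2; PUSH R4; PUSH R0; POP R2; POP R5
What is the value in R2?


Stack trace (top is rightmost):
  MOV R2, 78  → R2 = 78
  MOV R4, 11  → R4 = 11
  MOV R0, 11  → R0 = 11
  PUSH R2  → stack: [78]
  PUSH R4  → stack: [78, 11]
  PUSH R0  → stack: [78, 11, 11]
  POP R2  → R2 = 11, stack: [78, 11]
  POP R5  → R5 = 11, stack: [78]
Final: R2 = 11

11


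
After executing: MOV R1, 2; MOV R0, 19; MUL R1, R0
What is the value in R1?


Register state trace:
  MOV R1, 2  → R1 = 2
  MOV R0, 19  → R0 = 19
  MUL R1, R0  → R1 = 2 * 19 = 38
Final: R1 = 38

38


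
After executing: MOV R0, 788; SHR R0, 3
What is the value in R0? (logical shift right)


Register state trace:
  MOV R0, 788  → R0 = 788
  SHR R0, 3  → R0 = 788 >> 3 = 788 // 2^3 = 98
Final: R0 = 98

98


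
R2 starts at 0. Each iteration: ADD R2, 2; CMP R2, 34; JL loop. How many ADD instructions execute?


Loop trace (R2 starts at 0, target 34, step 2):
  ADD #1: R2 = 0 + 2 = 2  → 2 < 34, loop
  ADD #2: R2 = 2 + 2 = 4  → 4 < 34, loop
  ADD #3: R2 = 4 + 2 = 6  → 6 < 34, loop
  ADD #4: R2 = 6 + 2 = 8  → 8 < 34, loop
  ADD #5: R2 = 8 + 2 = 10  → 10 < 34, loop
  ADD #6: R2 = 10 + 2 = 12  → 12 < 34, loop
  ADD #7: R2 = 12 + 2 = 14  → 14 < 34, loop
  ADD #8: R2 = 14 + 2 = 16  → 16 < 34, loop
  ADD #9: R2 = 16 + 2 = 18  → 18 < 34, loop
  ADD #10: R2 = 18 + 2 = 20  → 20 < 34, loop
  ADD #11: R2 = 20 + 2 = 22  → 22 < 34, loop
  ADD #12: R2 = 22 + 2 = 24  → 24 < 34, loop
  ADD #13: R2 = 24 + 2 = 26  → 26 < 34, loop
  ADD #14: R2 = 26 + 2 = 28  → 28 < 34, loop
  ADD #15: R2 = 28 + 2 = 30  → 30 < 34, loop
  ADD #16: R2 = 30 + 2 = 32  → 32 < 34, loop
  ADD #17: R2 = 32 + 2 = 34  → 34 >= 34, exit
Total ADD instructions: 17

17


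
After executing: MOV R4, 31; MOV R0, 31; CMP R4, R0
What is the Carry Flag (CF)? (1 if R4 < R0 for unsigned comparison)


Register state trace:
  MOV R4, 31  → R4 = 31
  MOV R0, 31  → R0 = 31
  CMP R4, R0  → unsigned 31 - 31: no borrow
  31 >= 31, so CF = 0
CF = 0

0


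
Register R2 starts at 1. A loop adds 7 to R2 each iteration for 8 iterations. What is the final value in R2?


Starting value: R2 = 1
  Iter 1: R2 = 1 + 7 = 8
  Iter 2: R2 = 8 + 7 = 15
  Iter 3: R2 = 15 + 7 = 22
  Iter 4: R2 = 22 + 7 = 29
  Iter 5: R2 = 29 + 7 = 36
  Iter 6: R2 = 36 + 7 = 43
  Iter 7: R2 = 43 + 7 = 50
  Iter 8: R2 = 50 + 7 = 57
Final: R2 = 57

57


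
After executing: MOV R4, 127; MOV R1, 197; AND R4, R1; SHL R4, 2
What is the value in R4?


Register state trace:
  MOV R4, 127  → R4 = 127 (0b01111111)
  MOV R1, 197  → R1 = 197 (0b11000101)
  AND R4, R1  → R4 = 127 AND 197 = 69 (0b01000101)
  SHL R4, 2  → R4 = 69 << 2 = 276
Final: R4 = 276

276


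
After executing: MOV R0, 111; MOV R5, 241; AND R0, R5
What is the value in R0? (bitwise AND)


Register state trace:
  MOV R0, 111  → R0 = 111 (0b01101111)
  MOV R5, 241  → R5 = 241 (0b11110001)
  AND R0, R5  → R0 = 111 AND 241 = 97 (0b01100001)
Final: R0 = 97

97


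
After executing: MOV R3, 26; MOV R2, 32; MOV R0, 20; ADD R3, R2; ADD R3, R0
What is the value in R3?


Register state trace:
  MOV R3, 26  → R3 = 26
  MOV R2, 32  → R2 = 32
  MOV R0, 20  → R0 = 20
  ADD R3, R2  → R3 = 26 + 32 = 58
  ADD R3, R0  → R3 = 58 + 20 = 78
Final: R3 = 78

78


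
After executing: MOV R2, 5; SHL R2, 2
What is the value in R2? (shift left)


Register state trace:
  MOV R2, 5  → R2 = 5
  SHL R2, 2  → R2 = 5 << 2 = 5 * 2^2 = 20
Final: R2 = 20

20


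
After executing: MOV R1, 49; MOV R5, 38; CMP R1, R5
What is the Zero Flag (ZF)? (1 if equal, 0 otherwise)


Register state trace:
  MOV R1, 49  → R1 = 49
  MOV R5, 38  → R5 = 38
  CMP R1, R5  → computes 49 - 38 = 11
  Result is nonzero, so values are not equal
ZF = 0

0


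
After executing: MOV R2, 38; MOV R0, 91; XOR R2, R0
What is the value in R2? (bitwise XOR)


Register state trace:
  MOV R2, 38  → R2 = 38 (0b00100110)
  MOV R0, 91  → R0 = 91 (0b01011011)
  XOR R2, R0  → R2 = 38 XOR 91 = 125 (0b01111101)
Final: R2 = 125

125


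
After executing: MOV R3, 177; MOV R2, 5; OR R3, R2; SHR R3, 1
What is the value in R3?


Register state trace:
  MOV R3, 177  → R3 = 177 (0b10110001)
  MOV R2, 5  → R2 = 5 (0b00000101)
  OR R3, R2  → R3 = 177 OR 5 = 181 (0b10110101)
  SHR R3, 1  → R3 = 181 >> 1 = 90
Final: R3 = 90

90


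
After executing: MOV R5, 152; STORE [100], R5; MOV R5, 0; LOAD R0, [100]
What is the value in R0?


Register and memory trace:
  MOV R5, 152  → R5 = 152
  STORE [100], R5  → mem[100] = 152
  MOV R5, 0  → R5 = 0
  LOAD R0, [100]  → R0 = mem[100] = 152
Final: R0 = 152

152


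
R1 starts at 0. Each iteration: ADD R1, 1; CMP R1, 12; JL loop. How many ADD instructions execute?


Loop trace (R1 starts at 0, target 12, step 1):
  ADD #1: R1 = 0 + 1 = 1  → 1 < 12, loop
  ADD #2: R1 = 1 + 1 = 2  → 2 < 12, loop
  ADD #3: R1 = 2 + 1 = 3  → 3 < 12, loop
  ADD #4: R1 = 3 + 1 = 4  → 4 < 12, loop
  ADD #5: R1 = 4 + 1 = 5  → 5 < 12, loop
  ADD #6: R1 = 5 + 1 = 6  → 6 < 12, loop
  ADD #7: R1 = 6 + 1 = 7  → 7 < 12, loop
  ADD #8: R1 = 7 + 1 = 8  → 8 < 12, loop
  ADD #9: R1 = 8 + 1 = 9  → 9 < 12, loop
  ADD #10: R1 = 9 + 1 = 10  → 10 < 12, loop
  ADD #11: R1 = 10 + 1 = 11  → 11 < 12, loop
  ADD #12: R1 = 11 + 1 = 12  → 12 >= 12, exit
Total ADD instructions: 12

12


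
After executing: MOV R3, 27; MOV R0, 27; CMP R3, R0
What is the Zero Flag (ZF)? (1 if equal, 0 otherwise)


Register state trace:
  MOV R3, 27  → R3 = 27
  MOV R0, 27  → R0 = 27
  CMP R3, R0  → computes 27 - 27 = 0
  Result is zero, so values are equal
ZF = 1

1


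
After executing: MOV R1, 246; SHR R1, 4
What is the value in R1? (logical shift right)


Register state trace:
  MOV R1, 246  → R1 = 246
  SHR R1, 4  → R1 = 246 >> 4 = 246 // 2^4 = 15
Final: R1 = 15

15


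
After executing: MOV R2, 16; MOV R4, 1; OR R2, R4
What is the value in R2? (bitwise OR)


Register state trace:
  MOV R2, 16  → R2 = 16 (0b00010000)
  MOV R4, 1  → R4 = 1 (0b00000001)
  OR R2, R4   → R2 = 16 OR 1 = 17 (0b00010001)
Final: R2 = 17

17


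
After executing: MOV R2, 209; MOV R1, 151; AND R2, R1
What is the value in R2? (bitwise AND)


Register state trace:
  MOV R2, 209  → R2 = 209 (0b11010001)
  MOV R1, 151  → R1 = 151 (0b10010111)
  AND R2, R1  → R2 = 209 AND 151 = 145 (0b10010001)
Final: R2 = 145

145


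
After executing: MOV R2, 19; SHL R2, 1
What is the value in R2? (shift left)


Register state trace:
  MOV R2, 19  → R2 = 19
  SHL R2, 1  → R2 = 19 << 1 = 19 * 2^1 = 38
Final: R2 = 38

38


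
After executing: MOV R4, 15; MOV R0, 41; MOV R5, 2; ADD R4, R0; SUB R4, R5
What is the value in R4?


Register state trace:
  MOV R4, 15  → R4 = 15
  MOV R0, 41  → R0 = 41
  MOV R5, 2  → R5 = 2
  ADD R4, R0  → R4 = 15 + 41 = 56
  SUB R4, R5  → R4 = 56 - 2 = 54
Final: R4 = 54

54


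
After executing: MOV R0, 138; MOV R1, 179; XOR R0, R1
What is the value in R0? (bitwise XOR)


Register state trace:
  MOV R0, 138  → R0 = 138 (0b10001010)
  MOV R1, 179  → R1 = 179 (0b10110011)
  XOR R0, R1  → R0 = 138 XOR 179 = 57 (0b00111001)
Final: R0 = 57

57


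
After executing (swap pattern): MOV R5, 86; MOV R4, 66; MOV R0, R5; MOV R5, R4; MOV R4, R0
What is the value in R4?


Register state trace (swap pattern):
  MOV R5, 86  → R5 = 86
  MOV R4, 66  → R4 = 66
  MOV R0, R5  → R0 = 86  (save R5)
  MOV R5, R4  → R5 = 66  (R5 gets R4's value)
  MOV R4, R0  → R4 = 86  (R4 gets saved value)
Final: R4 = 86

86


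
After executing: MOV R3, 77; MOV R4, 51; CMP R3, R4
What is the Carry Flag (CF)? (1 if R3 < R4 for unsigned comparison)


Register state trace:
  MOV R3, 77  → R3 = 77
  MOV R4, 51  → R4 = 51
  CMP R3, R4  → unsigned 77 - 51: no borrow
  77 >= 51, so CF = 0
CF = 0

0


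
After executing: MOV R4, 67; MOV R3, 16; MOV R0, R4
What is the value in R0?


Register state trace:
  MOV R4, 67  → R4 = 67
  MOV R3, 16  → R3 = 16
  MOV R0, R4  → R0 = 67
Final: R0 = 67

67


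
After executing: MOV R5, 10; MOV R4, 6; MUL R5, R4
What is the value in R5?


Register state trace:
  MOV R5, 10  → R5 = 10
  MOV R4, 6  → R4 = 6
  MUL R5, R4  → R5 = 10 * 6 = 60
Final: R5 = 60

60


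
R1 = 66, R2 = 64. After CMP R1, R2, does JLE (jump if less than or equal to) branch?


Trace:
  R1 = 66, R2 = 64
  CMP R1, R2  → compares 66 vs 64
  JLE checks: is 66 less than or equal to 64?
  66 > 64, so condition is false
Branch taken: No

No


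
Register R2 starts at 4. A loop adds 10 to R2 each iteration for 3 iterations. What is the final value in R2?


Starting value: R2 = 4
  Iter 1: R2 = 4 + 10 = 14
  Iter 2: R2 = 14 + 10 = 24
  Iter 3: R2 = 24 + 10 = 34
Final: R2 = 34

34


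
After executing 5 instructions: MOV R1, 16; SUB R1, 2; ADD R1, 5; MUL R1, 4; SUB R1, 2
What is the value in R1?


Register state trace:
  MOV R1, 16  → R1 = 16
  SUB R1, 2  → R1 = 16 - 2 = 14
  ADD R1, 5  → R1 = 14 + 5 = 19
  MUL R1, 4  → R1 = 19 * 4 = 76
  SUB R1, 2  → R1 = 76 - 2 = 74
Final: R1 = 74

74


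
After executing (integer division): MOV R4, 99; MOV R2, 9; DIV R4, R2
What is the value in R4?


Register state trace:
  MOV R4, 99  → R4 = 99
  MOV R2, 9  → R2 = 9
  DIV R4, R2  → R4 = 99 // 9 = 11
Final: R4 = 11

11


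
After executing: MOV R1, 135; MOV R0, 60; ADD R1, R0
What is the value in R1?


Register state trace:
  MOV R1, 135  → R1 = 135
  MOV R0, 60  → R0 = 60
  ADD R1, R0  → R1 = 135 + 60 = 195
Final: R1 = 195

195


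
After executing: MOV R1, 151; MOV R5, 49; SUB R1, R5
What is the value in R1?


Register state trace:
  MOV R1, 151  → R1 = 151
  MOV R5, 49  → R5 = 49
  SUB R1, R5  → R1 = 151 - 49 = 102
Final: R1 = 102

102


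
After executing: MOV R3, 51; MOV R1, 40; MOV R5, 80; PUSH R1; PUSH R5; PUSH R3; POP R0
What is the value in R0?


Stack trace (top is rightmost):
  MOV R3, 51  → R3 = 51
  MOV R1, 40  → R1 = 40
  MOV R5, 80  → R5 = 80
  PUSH R1  → stack: [40]
  PUSH R5  → stack: [40, 80]
  PUSH R3  → stack: [40, 80, 51]
  POP R0  → R0 = 51, stack: [40, 80]
Final: R0 = 51

51


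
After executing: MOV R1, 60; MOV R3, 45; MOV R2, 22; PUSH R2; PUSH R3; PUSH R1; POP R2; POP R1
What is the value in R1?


Stack trace (top is rightmost):
  MOV R1, 60  → R1 = 60
  MOV R3, 45  → R3 = 45
  MOV R2, 22  → R2 = 22
  PUSH R2  → stack: [22]
  PUSH R3  → stack: [22, 45]
  PUSH R1  → stack: [22, 45, 60]
  POP R2  → R2 = 60, stack: [22, 45]
  POP R1  → R1 = 45, stack: [22]
Final: R1 = 45

45


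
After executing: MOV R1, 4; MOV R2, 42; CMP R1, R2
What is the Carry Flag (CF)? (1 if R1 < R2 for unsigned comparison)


Register state trace:
  MOV R1, 4  → R1 = 4
  MOV R2, 42  → R2 = 42
  CMP R1, R2  → unsigned 4 - 42: borrow occurs
  4 < 42, so CF = 1
CF = 1

1


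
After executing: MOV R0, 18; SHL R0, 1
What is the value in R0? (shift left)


Register state trace:
  MOV R0, 18  → R0 = 18
  SHL R0, 1  → R0 = 18 << 1 = 18 * 2^1 = 36
Final: R0 = 36

36


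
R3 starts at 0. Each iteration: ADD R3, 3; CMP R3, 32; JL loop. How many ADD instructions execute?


Loop trace (R3 starts at 0, target 32, step 3):
  ADD #1: R3 = 0 + 3 = 3  → 3 < 32, loop
  ADD #2: R3 = 3 + 3 = 6  → 6 < 32, loop
  ADD #3: R3 = 6 + 3 = 9  → 9 < 32, loop
  ADD #4: R3 = 9 + 3 = 12  → 12 < 32, loop
  ADD #5: R3 = 12 + 3 = 15  → 15 < 32, loop
  ADD #6: R3 = 15 + 3 = 18  → 18 < 32, loop
  ADD #7: R3 = 18 + 3 = 21  → 21 < 32, loop
  ADD #8: R3 = 21 + 3 = 24  → 24 < 32, loop
  ADD #9: R3 = 24 + 3 = 27  → 27 < 32, loop
  ADD #10: R3 = 27 + 3 = 30  → 30 < 32, loop
  ADD #11: R3 = 30 + 3 = 33  → 33 >= 32, exit
Total ADD instructions: 11

11


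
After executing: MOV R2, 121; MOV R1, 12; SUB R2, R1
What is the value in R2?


Register state trace:
  MOV R2, 121  → R2 = 121
  MOV R1, 12  → R1 = 12
  SUB R2, R1  → R2 = 121 - 12 = 109
Final: R2 = 109

109


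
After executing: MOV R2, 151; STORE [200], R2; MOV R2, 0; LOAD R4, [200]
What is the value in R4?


Register and memory trace:
  MOV R2, 151  → R2 = 151
  STORE [200], R2  → mem[200] = 151
  MOV R2, 0  → R2 = 0
  LOAD R4, [200]  → R4 = mem[200] = 151
Final: R4 = 151

151


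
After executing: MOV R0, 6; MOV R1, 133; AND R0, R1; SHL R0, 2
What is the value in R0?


Register state trace:
  MOV R0, 6  → R0 = 6 (0b00000110)
  MOV R1, 133  → R1 = 133 (0b10000101)
  AND R0, R1  → R0 = 6 AND 133 = 4 (0b00000100)
  SHL R0, 2  → R0 = 4 << 2 = 16
Final: R0 = 16

16


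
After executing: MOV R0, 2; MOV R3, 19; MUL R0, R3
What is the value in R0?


Register state trace:
  MOV R0, 2  → R0 = 2
  MOV R3, 19  → R3 = 19
  MUL R0, R3  → R0 = 2 * 19 = 38
Final: R0 = 38

38


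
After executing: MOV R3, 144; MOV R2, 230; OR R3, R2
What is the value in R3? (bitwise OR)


Register state trace:
  MOV R3, 144  → R3 = 144 (0b10010000)
  MOV R2, 230  → R2 = 230 (0b11100110)
  OR R3, R2   → R3 = 144 OR 230 = 246 (0b11110110)
Final: R3 = 246

246


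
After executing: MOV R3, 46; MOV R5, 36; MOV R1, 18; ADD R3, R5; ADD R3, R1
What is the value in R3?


Register state trace:
  MOV R3, 46  → R3 = 46
  MOV R5, 36  → R5 = 36
  MOV R1, 18  → R1 = 18
  ADD R3, R5  → R3 = 46 + 36 = 82
  ADD R3, R1  → R3 = 82 + 18 = 100
Final: R3 = 100

100
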